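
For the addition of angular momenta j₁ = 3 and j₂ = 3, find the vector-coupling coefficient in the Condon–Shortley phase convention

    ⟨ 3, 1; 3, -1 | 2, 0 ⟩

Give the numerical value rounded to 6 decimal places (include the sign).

triangle: 4!×2!×2!/9! = 96/362880
(j±m)!: 4!×2!×2!×4!×2!×2! = 9216
prefactor² = (2J+1)×Δ×N² = 256/21
  k=0: +1/(0!×4!×2!×2!×0!×0!) = 1/96
  k=1: −1/(1!×3!×1!×1!×1!×1!) = -1/6
  k=2: +1/(2!×2!×0!×0!×2!×2!) = 1/16
Σ = -3/32  ⇒  CG² = 256/21×(-3/32)² = 3/28
CG = −√(3/28) = -0.327327

−√(3/28) = -0.327327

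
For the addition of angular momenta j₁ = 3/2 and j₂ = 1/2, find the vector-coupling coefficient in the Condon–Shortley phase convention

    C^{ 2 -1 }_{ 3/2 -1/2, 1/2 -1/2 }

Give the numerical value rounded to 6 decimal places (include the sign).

+√(3/4) ≈ +0.866025

√[5·0!3!1!/5! · 1!2!0!1!1!3!] = √(3)
  +(−1)^0/∏(0,0,2,0,1,1)! = 1/2  (running 1/2)
⟨..|..⟩ = √(3)·(1/2) = +0.866025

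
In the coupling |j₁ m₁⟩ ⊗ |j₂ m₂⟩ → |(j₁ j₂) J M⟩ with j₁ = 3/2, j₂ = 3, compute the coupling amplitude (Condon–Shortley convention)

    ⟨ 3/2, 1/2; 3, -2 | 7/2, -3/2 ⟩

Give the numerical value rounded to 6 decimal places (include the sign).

+0.654654  (= +√(3/7))

j₁+j₂−J=1  J+j₁−j₂=2  J−j₁+j₂=5  j₁+j₂+J+1=9
(j₁±m₁, j₂±m₂, J±M) = (2,1,1,5,2,5)
P² = 6400/21
sum k=0..1:
  [0] +1/24 = 1/24
  [1] −1/240 = -1/240
S = 3/80
C² = P²·S² = 3/7 ; C = +0.654654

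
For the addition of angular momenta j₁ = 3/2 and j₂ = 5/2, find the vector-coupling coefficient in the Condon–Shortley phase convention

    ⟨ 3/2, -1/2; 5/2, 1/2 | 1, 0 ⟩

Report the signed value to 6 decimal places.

+√(3/10) = +0.547723

j₁+j₂−J=3  J+j₁−j₂=0  J−j₁+j₂=2  j₁+j₂+J+1=6
(j₁±m₁, j₂±m₂, J±M) = (1,2,3,2,1,1)
P² = 6/5
sum k=2..2:
  [2] +1/2 = 1/2
S = 1/2
C² = P²·S² = 3/10 ; C = +0.547723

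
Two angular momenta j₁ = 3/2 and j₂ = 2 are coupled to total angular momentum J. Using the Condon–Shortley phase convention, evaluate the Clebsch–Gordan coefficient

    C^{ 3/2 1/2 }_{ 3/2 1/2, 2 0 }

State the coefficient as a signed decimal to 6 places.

-0.447214  (= −√(1/5))

triangle: 2!×1!×2!/6! = 4/720
(j±m)!: 2!×1!×2!×2!×2!×1! = 16
prefactor² = (2J+1)×Δ×N² = 16/45
  k=0: +1/(0!×2!×1!×2!×0!×0!) = 1/4
  k=1: −1/(1!×1!×0!×1!×1!×1!) = -1
Σ = -3/4  ⇒  CG² = 16/45×(-3/4)² = 1/5
CG = −√(1/5) = -0.447214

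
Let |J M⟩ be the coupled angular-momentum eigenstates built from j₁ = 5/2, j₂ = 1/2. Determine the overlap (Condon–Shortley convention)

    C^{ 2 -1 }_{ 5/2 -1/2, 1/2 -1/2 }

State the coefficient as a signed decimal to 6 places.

+0.577350  (= +√(1/3))

triangle: 1!·4!·0!/6! = 24/720
(j±m)!: 2!·3!·0!·1!·1!·3! = 72
prefactor² = (2J+1)·Δ·N² = 12
  k=0: +1/(0!·1!·3!·0!·1!·0!) = 1/6
Σ = 1/6  ⇒  CG² = 12·1/6² = 1/3
CG = +√(1/3) = +0.577350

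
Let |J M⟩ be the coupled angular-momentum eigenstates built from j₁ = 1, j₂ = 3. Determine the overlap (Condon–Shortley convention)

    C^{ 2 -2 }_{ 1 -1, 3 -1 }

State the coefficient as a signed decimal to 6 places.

√[5·2!0!4!/7! · 0!2!2!4!0!4!] = √(768/7)
  +(−1)^2/∏(2,0,0,0,0,4)! = 1/48  (running 1/48)
⟨..|..⟩ = √(768/7)·(1/48) = +0.218218

+0.218218  (= +√(1/21))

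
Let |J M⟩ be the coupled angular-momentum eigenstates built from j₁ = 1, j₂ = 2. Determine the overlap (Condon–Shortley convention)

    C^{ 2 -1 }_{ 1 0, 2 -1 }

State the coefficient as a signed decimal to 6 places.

+0.408248

√[5·1!1!3!/6! · 1!1!1!3!1!3!] = √(3/2)
  +(−1)^0/∏(0,1,1,1,0,2)! = 1/2  (running 1/2)
  +(−1)^1/∏(1,0,0,0,1,3)! = -1/6  (running 1/3)
⟨..|..⟩ = √(3/2)·(1/3) = +0.408248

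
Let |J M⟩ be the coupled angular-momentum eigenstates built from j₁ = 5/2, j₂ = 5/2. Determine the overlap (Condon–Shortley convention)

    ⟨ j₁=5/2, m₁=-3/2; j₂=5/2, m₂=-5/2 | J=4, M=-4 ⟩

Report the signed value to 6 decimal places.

triangle: 1!×4!×4!/10! = 576/3628800
(j±m)!: 1!×4!×0!×5!×0!×8! = 116121600
prefactor² = (2J+1)×Δ×N² = 165888
  k=0: +1/(0!×1!×4!×0!×0!×4!) = 1/576
Σ = 1/576  ⇒  CG² = 165888×1/576² = 1/2
CG = +√(1/2) = +0.707107

+√(1/2) = +0.707107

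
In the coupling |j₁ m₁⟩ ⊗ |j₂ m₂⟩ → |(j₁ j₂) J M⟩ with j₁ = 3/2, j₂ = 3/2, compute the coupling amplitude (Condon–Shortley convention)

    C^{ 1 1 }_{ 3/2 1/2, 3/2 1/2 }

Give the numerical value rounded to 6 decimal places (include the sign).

j₁+j₂−J=2  J+j₁−j₂=1  J−j₁+j₂=1  j₁+j₂+J+1=5
(j₁±m₁, j₂±m₂, J±M) = (2,1,2,1,2,0)
P² = 2/5
sum k=1..1:
  [1] −1/1 = -1
S = -1
C² = P²·S² = 2/5 ; C = -0.632456

-0.632456  (= −√(2/5))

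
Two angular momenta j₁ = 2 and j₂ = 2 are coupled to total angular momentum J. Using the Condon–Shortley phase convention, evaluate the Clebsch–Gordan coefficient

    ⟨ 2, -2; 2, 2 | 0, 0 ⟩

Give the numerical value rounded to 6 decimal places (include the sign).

triangle: 4!·0!·0!/5! = 24/120
(j±m)!: 0!·4!·4!·0!·0!·0! = 576
prefactor² = (2J+1)·Δ·N² = 576/5
  k=4: +1/(4!·0!·0!·0!·0!·0!) = 1/24
Σ = 1/24  ⇒  CG² = 576/5·1/24² = 1/5
CG = +√(1/5) = +0.447214

+√(1/5) = +0.447214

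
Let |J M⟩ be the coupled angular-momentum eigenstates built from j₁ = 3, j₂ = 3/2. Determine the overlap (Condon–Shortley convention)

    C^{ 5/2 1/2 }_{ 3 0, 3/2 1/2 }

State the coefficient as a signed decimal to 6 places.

triangle: 2!·4!·1!/8! = 48/40320
(j±m)!: 3!·3!·2!·1!·3!·2! = 864
prefactor² = (2J+1)·Δ·N² = 216/35
  k=1: −1/(1!·1!·2!·1!·2!·0!) = -1/4
  k=2: +1/(2!·0!·1!·0!·3!·1!) = 1/12
Σ = -1/6  ⇒  CG² = 216/35·(-1/6)² = 6/35
CG = −√(6/35) = -0.414039

-0.414039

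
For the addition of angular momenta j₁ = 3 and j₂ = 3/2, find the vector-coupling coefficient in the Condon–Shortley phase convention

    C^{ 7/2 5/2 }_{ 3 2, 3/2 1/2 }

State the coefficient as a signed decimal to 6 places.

√[8·1!5!2!/9! · 5!1!2!1!6!1!] = √(6400/7)
  +(−1)^0/∏(0,1,1,2,4,0)! = 1/48  (running 1/48)
  +(−1)^1/∏(1,0,0,1,5,1)! = -1/120  (running 1/80)
⟨..|..⟩ = √(6400/7)·(1/80) = +0.377964

+√(1/7) = +0.377964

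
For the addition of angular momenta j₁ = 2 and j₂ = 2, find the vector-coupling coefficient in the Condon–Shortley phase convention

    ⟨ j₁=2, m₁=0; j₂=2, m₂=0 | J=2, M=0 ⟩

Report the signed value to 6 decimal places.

j₁+j₂−J=2  J+j₁−j₂=2  J−j₁+j₂=2  j₁+j₂+J+1=7
(j₁±m₁, j₂±m₂, J±M) = (2,2,2,2,2,2)
P² = 32/63
sum k=0..2:
  [0] +1/8 = 1/8
  [1] −1/1 = -1
  [2] +1/8 = 1/8
S = -3/4
C² = P²·S² = 2/7 ; C = -0.534522

-0.534522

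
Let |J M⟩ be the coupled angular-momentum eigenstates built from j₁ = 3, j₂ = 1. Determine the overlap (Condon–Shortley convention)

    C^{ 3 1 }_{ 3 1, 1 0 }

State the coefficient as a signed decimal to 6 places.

triangle: 1!*5!*1!/8! = 120/40320
(j±m)!: 4!*2!*1!*1!*4!*2! = 2304
prefactor² = (2J+1)*Δ*N² = 48
  k=0: +1/(0!*1!*2!*1!*3!*0!) = 1/12
  k=1: −1/(1!*0!*1!*0!*4!*1!) = -1/24
Σ = 1/24  ⇒  CG² = 48*1/24² = 1/12
CG = +√(1/12) = +0.288675

+0.288675  (= +√(1/12))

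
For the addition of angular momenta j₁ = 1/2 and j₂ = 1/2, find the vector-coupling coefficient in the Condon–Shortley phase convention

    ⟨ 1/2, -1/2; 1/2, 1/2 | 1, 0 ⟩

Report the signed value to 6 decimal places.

+0.707107

j₁+j₂−J=0  J+j₁−j₂=1  J−j₁+j₂=1  j₁+j₂+J+1=3
(j₁±m₁, j₂±m₂, J±M) = (0,1,1,0,1,1)
P² = 1/2
sum k=0..0:
  [0] +1/1 = 1
S = 1
C² = P²·S² = 1/2 ; C = +0.707107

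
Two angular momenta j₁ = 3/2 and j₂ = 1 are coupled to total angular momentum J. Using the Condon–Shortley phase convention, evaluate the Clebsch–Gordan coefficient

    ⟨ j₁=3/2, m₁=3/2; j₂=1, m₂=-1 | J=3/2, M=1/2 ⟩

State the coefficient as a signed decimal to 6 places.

+0.632456  (= +√(2/5))

j₁+j₂−J=1  J+j₁−j₂=2  J−j₁+j₂=1  j₁+j₂+J+1=5
(j₁±m₁, j₂±m₂, J±M) = (3,0,0,2,2,1)
P² = 8/5
sum k=0..0:
  [0] +1/2 = 1/2
S = 1/2
C² = P²·S² = 2/5 ; C = +0.632456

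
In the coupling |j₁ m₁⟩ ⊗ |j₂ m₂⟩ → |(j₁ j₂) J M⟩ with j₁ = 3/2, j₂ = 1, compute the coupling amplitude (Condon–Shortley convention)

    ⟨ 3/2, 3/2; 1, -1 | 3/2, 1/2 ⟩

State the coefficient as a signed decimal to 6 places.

√[4·1!2!1!/5! · 3!0!0!2!2!1!] = √(8/5)
  +(−1)^0/∏(0,1,0,0,2,1)! = 1/2  (running 1/2)
⟨..|..⟩ = √(8/5)·(1/2) = +0.632456

+0.632456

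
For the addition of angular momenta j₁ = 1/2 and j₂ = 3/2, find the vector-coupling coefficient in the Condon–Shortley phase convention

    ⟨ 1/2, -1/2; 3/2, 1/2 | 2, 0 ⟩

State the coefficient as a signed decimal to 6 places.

triangle: 0!×1!×3!/5! = 6/120
(j±m)!: 0!×1!×2!×1!×2!×2! = 8
prefactor² = (2J+1)×Δ×N² = 2
  k=0: +1/(0!×0!×1!×2!×0!×1!) = 1/2
Σ = 1/2  ⇒  CG² = 2×1/2² = 1/2
CG = +√(1/2) = +0.707107

+0.707107  (= +√(1/2))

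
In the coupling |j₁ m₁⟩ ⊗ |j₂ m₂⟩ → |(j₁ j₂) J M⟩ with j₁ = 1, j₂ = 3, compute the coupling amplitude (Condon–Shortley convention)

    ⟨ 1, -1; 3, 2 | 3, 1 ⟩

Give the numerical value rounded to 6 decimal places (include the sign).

√[7·1!1!5!/8! · 0!2!5!1!4!2!] = √(240)
  +(−1)^1/∏(1,0,1,4,0,1)! = -1/24  (running -1/24)
⟨..|..⟩ = √(240)·(-1/24) = -0.645497

-0.645497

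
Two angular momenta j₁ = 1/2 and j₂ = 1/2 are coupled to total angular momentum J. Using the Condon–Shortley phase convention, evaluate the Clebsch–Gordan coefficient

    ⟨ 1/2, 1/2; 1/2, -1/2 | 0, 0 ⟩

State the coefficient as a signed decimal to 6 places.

j₁+j₂−J=1  J+j₁−j₂=0  J−j₁+j₂=0  j₁+j₂+J+1=2
(j₁±m₁, j₂±m₂, J±M) = (1,0,0,1,0,0)
P² = 1/2
sum k=0..0:
  [0] +1/1 = 1
S = 1
C² = P²·S² = 1/2 ; C = +0.707107

+0.707107  (= +√(1/2))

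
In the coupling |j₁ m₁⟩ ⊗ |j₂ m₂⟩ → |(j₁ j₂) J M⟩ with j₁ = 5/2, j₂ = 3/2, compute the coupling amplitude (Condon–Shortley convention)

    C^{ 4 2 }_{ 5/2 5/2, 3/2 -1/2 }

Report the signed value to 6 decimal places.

+√(3/28) ≈ +0.327327

j₁+j₂−J=0  J+j₁−j₂=5  J−j₁+j₂=3  j₁+j₂+J+1=9
(j₁±m₁, j₂±m₂, J±M) = (5,0,1,2,6,2)
P² = 43200/7
sum k=0..0:
  [0] +1/240 = 1/240
S = 1/240
C² = P²·S² = 3/28 ; C = +0.327327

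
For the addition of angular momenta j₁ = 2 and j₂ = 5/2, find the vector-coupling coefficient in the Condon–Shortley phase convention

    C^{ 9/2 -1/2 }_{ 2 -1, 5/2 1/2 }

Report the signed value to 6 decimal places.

j₁+j₂−J=0  J+j₁−j₂=4  J−j₁+j₂=5  j₁+j₂+J+1=10
(j₁±m₁, j₂±m₂, J±M) = (1,3,3,2,4,5)
P² = 11520/7
sum k=0..0:
  [0] +1/72 = 1/72
S = 1/72
C² = P²·S² = 20/63 ; C = +0.563436

+0.563436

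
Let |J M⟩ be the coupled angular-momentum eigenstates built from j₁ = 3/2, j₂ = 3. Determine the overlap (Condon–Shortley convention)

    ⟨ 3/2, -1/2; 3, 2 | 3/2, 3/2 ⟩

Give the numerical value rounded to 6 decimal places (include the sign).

j₁+j₂−J=3  J+j₁−j₂=0  J−j₁+j₂=3  j₁+j₂+J+1=7
(j₁±m₁, j₂±m₂, J±M) = (1,2,5,1,3,0)
P² = 288/7
sum k=2..2:
  [2] +1/12 = 1/12
S = 1/12
C² = P²·S² = 2/7 ; C = +0.534522

+√(2/7) ≈ +0.534522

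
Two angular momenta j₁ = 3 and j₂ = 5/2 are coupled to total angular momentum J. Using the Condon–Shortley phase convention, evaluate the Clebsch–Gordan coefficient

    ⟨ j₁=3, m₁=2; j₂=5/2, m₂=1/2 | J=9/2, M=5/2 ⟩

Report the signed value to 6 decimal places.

j₁+j₂−J=1  J+j₁−j₂=5  J−j₁+j₂=4  j₁+j₂+J+1=11
(j₁±m₁, j₂±m₂, J±M) = (5,1,3,2,7,2)
P² = 115200/11
sum k=0..1:
  [0] +1/144 = 1/144
  [1] −1/480 = -1/480
S = 7/1440
C² = P²·S² = 49/198 ; C = +0.497468

+√(49/198) = +0.497468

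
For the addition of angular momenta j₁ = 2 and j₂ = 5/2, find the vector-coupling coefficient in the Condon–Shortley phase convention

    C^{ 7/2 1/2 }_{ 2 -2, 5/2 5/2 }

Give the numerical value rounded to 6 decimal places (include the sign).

√[8·1!3!4!/9! · 0!4!5!0!4!3!] = √(9216/7)
  +(−1)^1/∏(1,0,3,4,0,0)! = -1/144  (running -1/144)
⟨..|..⟩ = √(9216/7)·(-1/144) = -0.251976

-0.251976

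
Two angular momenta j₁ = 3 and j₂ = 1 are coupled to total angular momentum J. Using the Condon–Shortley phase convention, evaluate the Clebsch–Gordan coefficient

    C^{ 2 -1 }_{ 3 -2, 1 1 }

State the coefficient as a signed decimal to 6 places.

j₁+j₂−J=2  J+j₁−j₂=4  J−j₁+j₂=0  j₁+j₂+J+1=7
(j₁±m₁, j₂±m₂, J±M) = (1,5,2,0,1,3)
P² = 480/7
sum k=2..2:
  [2] +1/12 = 1/12
S = 1/12
C² = P²·S² = 10/21 ; C = +0.690066

+0.690066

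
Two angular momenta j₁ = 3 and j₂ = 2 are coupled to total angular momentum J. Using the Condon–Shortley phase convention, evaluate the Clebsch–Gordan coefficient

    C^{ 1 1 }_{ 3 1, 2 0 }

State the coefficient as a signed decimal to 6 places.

+√(6/35) = +0.414039

triangle: 4!*2!*0!/7! = 48/5040
(j±m)!: 4!*2!*2!*2!*2!*0! = 384
prefactor² = (2J+1)*Δ*N² = 384/35
  k=2: +1/(2!*2!*0!*0!*2!*0!) = 1/8
Σ = 1/8  ⇒  CG² = 384/35*1/8² = 6/35
CG = +√(6/35) = +0.414039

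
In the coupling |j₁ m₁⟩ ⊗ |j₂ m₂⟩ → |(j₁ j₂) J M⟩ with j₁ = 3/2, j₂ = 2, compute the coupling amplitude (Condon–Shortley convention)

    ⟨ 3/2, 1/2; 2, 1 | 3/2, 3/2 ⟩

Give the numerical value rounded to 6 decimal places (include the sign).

√[4·2!1!2!/6! · 2!1!3!1!3!0!] = √(8/5)
  +(−1)^1/∏(1,1,0,2,1,0)! = -1/2  (running -1/2)
⟨..|..⟩ = √(8/5)·(-1/2) = -0.632456

−√(2/5) ≈ -0.632456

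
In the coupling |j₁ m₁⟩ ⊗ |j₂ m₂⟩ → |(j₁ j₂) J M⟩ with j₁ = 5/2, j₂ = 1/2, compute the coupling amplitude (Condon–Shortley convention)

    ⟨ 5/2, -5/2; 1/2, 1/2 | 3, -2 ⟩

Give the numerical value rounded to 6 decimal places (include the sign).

j₁+j₂−J=0  J+j₁−j₂=5  J−j₁+j₂=1  j₁+j₂+J+1=7
(j₁±m₁, j₂±m₂, J±M) = (0,5,1,0,1,5)
P² = 2400
sum k=0..0:
  [0] +1/120 = 1/120
S = 1/120
C² = P²·S² = 1/6 ; C = +0.408248

+√(1/6) = +0.408248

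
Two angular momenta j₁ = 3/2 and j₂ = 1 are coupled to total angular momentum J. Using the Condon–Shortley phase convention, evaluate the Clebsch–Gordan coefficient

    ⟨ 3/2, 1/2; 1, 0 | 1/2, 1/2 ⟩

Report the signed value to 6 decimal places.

−√(1/3) ≈ -0.577350

√[2·2!1!0!/4! · 2!1!1!1!1!0!] = √(1/3)
  +(−1)^1/∏(1,1,0,0,1,0)! = -1  (running -1)
⟨..|..⟩ = √(1/3)·(-1) = -0.577350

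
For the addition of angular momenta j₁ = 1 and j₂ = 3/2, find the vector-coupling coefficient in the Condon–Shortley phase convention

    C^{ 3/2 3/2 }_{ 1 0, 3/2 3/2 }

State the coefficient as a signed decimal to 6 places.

√[4·1!1!2!/5! · 1!1!3!0!3!0!] = √(12/5)
  +(−1)^1/∏(1,0,0,2,1,0)! = -1/2  (running -1/2)
⟨..|..⟩ = √(12/5)·(-1/2) = -0.774597

−√(3/5) ≈ -0.774597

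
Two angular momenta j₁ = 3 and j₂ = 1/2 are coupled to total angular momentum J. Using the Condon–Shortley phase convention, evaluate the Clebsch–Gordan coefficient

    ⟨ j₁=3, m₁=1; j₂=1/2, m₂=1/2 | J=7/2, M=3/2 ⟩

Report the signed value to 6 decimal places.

√[8·0!6!1!/8! · 4!2!1!0!5!2!] = √(11520/7)
  +(−1)^0/∏(0,0,2,1,4,0)! = 1/48  (running 1/48)
⟨..|..⟩ = √(11520/7)·(1/48) = +0.845154

+√(5/7) ≈ +0.845154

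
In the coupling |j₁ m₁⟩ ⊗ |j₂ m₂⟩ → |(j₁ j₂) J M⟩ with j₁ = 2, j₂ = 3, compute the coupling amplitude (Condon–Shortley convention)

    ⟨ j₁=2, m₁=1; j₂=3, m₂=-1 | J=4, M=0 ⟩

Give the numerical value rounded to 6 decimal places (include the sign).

j₁+j₂−J=1  J+j₁−j₂=3  J−j₁+j₂=5  j₁+j₂+J+1=10
(j₁±m₁, j₂±m₂, J±M) = (3,1,2,4,4,4)
P² = 10368/35
sum k=0..1:
  [0] +1/24 = 1/24
  [1] −1/144 = -1/144
S = 5/144
C² = P²·S² = 5/14 ; C = +0.597614

+√(5/14) ≈ +0.597614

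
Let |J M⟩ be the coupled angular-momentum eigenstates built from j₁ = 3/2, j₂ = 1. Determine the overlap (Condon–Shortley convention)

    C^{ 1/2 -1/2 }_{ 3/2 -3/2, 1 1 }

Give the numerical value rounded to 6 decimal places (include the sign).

√[2·2!1!0!/4! · 0!3!2!0!0!1!] = √(2)
  +(−1)^2/∏(2,0,1,0,0,0)! = 1/2  (running 1/2)
⟨..|..⟩ = √(2)·(1/2) = +0.707107

+√(1/2) ≈ +0.707107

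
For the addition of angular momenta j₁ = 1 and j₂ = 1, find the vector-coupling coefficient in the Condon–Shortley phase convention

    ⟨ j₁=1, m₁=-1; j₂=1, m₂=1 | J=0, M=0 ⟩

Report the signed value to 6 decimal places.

j₁+j₂−J=2  J+j₁−j₂=0  J−j₁+j₂=0  j₁+j₂+J+1=3
(j₁±m₁, j₂±m₂, J±M) = (0,2,2,0,0,0)
P² = 4/3
sum k=2..2:
  [2] +1/2 = 1/2
S = 1/2
C² = P²·S² = 1/3 ; C = +0.577350

+0.577350  (= +√(1/3))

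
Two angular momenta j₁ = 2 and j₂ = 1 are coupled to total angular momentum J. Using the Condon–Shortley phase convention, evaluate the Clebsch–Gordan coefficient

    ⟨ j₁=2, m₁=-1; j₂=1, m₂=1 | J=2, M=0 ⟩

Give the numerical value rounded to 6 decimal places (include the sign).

triangle: 1!×3!×1!/6! = 6/720
(j±m)!: 1!×3!×2!×0!×2!×2! = 48
prefactor² = (2J+1)×Δ×N² = 2
  k=1: −1/(1!×0!×2!×1!×1!×0!) = -1/2
Σ = -1/2  ⇒  CG² = 2×(-1/2)² = 1/2
CG = −√(1/2) = -0.707107

−√(1/2) ≈ -0.707107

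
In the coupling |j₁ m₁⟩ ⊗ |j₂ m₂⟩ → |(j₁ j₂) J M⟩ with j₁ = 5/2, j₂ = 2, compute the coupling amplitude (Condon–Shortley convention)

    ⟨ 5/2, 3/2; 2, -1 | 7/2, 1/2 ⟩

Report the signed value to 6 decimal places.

√[8·1!4!3!/9! · 4!1!1!3!4!3!] = √(2304/35)
  +(−1)^0/∏(0,1,1,1,3,2)! = 1/12  (running 1/12)
  +(−1)^1/∏(1,0,0,0,4,3)! = -1/144  (running 11/144)
⟨..|..⟩ = √(2304/35)·(11/144) = +0.619780

+0.619780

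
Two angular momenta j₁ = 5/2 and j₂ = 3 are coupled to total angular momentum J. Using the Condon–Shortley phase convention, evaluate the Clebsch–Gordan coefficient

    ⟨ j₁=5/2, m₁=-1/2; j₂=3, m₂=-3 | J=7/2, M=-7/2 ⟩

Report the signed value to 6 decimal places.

+√(1/3) ≈ +0.577350

j₁+j₂−J=2  J+j₁−j₂=3  J−j₁+j₂=4  j₁+j₂+J+1=10
(j₁±m₁, j₂±m₂, J±M) = (2,3,0,6,0,7)
P² = 27648
sum k=0..0:
  [0] +1/288 = 1/288
S = 1/288
C² = P²·S² = 1/3 ; C = +0.577350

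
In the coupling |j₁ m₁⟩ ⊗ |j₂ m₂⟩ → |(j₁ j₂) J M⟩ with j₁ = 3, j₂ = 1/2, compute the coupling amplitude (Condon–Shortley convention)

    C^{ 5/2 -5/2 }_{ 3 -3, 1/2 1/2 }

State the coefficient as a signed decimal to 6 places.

−√(6/7) ≈ -0.925820

j₁+j₂−J=1  J+j₁−j₂=5  J−j₁+j₂=0  j₁+j₂+J+1=7
(j₁±m₁, j₂±m₂, J±M) = (0,6,1,0,0,5)
P² = 86400/7
sum k=1..1:
  [1] −1/120 = -1/120
S = -1/120
C² = P²·S² = 6/7 ; C = -0.925820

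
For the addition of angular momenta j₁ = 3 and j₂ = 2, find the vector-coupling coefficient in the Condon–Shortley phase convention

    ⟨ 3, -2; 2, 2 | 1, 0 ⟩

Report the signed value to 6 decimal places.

+0.377964  (= +√(1/7))

√[3·4!2!0!/7! · 1!5!4!0!1!1!] = √(576/7)
  +(−1)^4/∏(4,0,1,0,1,0)! = 1/24  (running 1/24)
⟨..|..⟩ = √(576/7)·(1/24) = +0.377964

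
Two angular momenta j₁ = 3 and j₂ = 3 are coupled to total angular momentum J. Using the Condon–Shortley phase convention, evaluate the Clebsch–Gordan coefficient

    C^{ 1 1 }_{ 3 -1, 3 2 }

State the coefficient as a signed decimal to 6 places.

√[3·5!1!1!/8! · 2!4!5!1!2!0!] = √(720/7)
  +(−1)^4/∏(4,1,0,1,1,0)! = 1/24  (running 1/24)
⟨..|..⟩ = √(720/7)·(1/24) = +0.422577

+√(5/28) ≈ +0.422577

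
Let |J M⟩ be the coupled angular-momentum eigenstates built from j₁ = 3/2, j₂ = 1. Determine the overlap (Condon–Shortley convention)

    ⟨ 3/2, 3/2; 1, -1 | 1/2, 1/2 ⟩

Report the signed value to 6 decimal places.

j₁+j₂−J=2  J+j₁−j₂=1  J−j₁+j₂=0  j₁+j₂+J+1=4
(j₁±m₁, j₂±m₂, J±M) = (3,0,0,2,1,0)
P² = 2
sum k=0..0:
  [0] +1/2 = 1/2
S = 1/2
C² = P²·S² = 1/2 ; C = +0.707107

+0.707107  (= +√(1/2))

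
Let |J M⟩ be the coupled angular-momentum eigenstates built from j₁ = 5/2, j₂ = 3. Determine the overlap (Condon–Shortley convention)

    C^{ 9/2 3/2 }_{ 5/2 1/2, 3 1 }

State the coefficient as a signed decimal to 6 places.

-0.147122

j₁+j₂−J=1  J+j₁−j₂=4  J−j₁+j₂=5  j₁+j₂+J+1=11
(j₁±m₁, j₂±m₂, J±M) = (3,2,4,2,6,3)
P² = 138240/77
sum k=0..1:
  [0] +1/96 = 1/96
  [1] −1/72 = -1/72
S = -1/288
C² = P²·S² = 5/231 ; C = -0.147122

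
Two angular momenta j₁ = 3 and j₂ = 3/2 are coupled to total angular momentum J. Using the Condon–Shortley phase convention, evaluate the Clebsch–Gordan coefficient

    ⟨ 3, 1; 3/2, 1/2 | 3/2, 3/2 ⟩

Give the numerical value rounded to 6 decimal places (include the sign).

+√(4/35) = +0.338062

triangle: 3!×3!×0!/7! = 36/5040
(j±m)!: 4!×2!×2!×1!×3!×0! = 576
prefactor² = (2J+1)×Δ×N² = 576/35
  k=2: +1/(2!×1!×0!×0!×3!×0!) = 1/12
Σ = 1/12  ⇒  CG² = 576/35×1/12² = 4/35
CG = +√(4/35) = +0.338062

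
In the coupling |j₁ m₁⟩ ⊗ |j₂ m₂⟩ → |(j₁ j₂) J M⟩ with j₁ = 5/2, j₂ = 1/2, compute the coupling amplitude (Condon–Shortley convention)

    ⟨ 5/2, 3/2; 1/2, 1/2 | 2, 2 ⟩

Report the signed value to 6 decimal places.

−√(1/6) = -0.408248

√[5·1!4!0!/6! · 4!1!1!0!4!0!] = √(96)
  +(−1)^1/∏(1,0,0,0,4,0)! = -1/24  (running -1/24)
⟨..|..⟩ = √(96)·(-1/24) = -0.408248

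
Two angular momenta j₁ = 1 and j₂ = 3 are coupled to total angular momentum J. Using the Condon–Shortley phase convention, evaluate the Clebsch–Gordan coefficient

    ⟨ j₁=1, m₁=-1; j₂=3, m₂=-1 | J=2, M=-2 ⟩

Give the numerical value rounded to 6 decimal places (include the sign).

+0.218218  (= +√(1/21))

triangle: 2!×0!×4!/7! = 48/5040
(j±m)!: 0!×2!×2!×4!×0!×4! = 2304
prefactor² = (2J+1)×Δ×N² = 768/7
  k=2: +1/(2!×0!×0!×0!×0!×4!) = 1/48
Σ = 1/48  ⇒  CG² = 768/7×1/48² = 1/21
CG = +√(1/21) = +0.218218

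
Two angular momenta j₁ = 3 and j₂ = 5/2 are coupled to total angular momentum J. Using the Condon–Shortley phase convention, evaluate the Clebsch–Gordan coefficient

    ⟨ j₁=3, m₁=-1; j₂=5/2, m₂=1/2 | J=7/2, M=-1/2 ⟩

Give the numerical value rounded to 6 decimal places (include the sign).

triangle: 2!·4!·3!/10! = 288/3628800
(j±m)!: 2!·4!·3!·2!·3!·4! = 82944
prefactor² = (2J+1)·Δ·N² = 9216/175
  k=0: +1/(0!·2!·4!·3!·0!·0!) = 1/288
  k=1: −1/(1!·1!·3!·2!·1!·1!) = -1/12
  k=2: +1/(2!·0!·2!·1!·2!·2!) = 1/16
Σ = -5/288  ⇒  CG² = 9216/175·(-5/288)² = 1/63
CG = −√(1/63) = -0.125988

-0.125988  (= −√(1/63))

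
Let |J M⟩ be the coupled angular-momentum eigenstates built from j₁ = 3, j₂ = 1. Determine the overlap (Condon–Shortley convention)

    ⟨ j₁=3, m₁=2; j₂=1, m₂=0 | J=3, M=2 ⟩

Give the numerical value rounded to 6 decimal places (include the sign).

triangle: 1!×5!×1!/8! = 120/40320
(j±m)!: 5!×1!×1!×1!×5!×1! = 14400
prefactor² = (2J+1)×Δ×N² = 300
  k=0: +1/(0!×1!×1!×1!×4!×0!) = 1/24
  k=1: −1/(1!×0!×0!×0!×5!×1!) = -1/120
Σ = 1/30  ⇒  CG² = 300×1/30² = 1/3
CG = +√(1/3) = +0.577350

+0.577350  (= +√(1/3))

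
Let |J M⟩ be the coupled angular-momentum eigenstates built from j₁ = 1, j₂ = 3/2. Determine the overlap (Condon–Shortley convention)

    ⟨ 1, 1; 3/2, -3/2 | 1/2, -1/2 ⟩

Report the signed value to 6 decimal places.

+0.707107

triangle: 2!*0!*1!/4! = 2/24
(j±m)!: 2!*0!*0!*3!*0!*1! = 12
prefactor² = (2J+1)*Δ*N² = 2
  k=0: +1/(0!*2!*0!*0!*0!*1!) = 1/2
Σ = 1/2  ⇒  CG² = 2*1/2² = 1/2
CG = +√(1/2) = +0.707107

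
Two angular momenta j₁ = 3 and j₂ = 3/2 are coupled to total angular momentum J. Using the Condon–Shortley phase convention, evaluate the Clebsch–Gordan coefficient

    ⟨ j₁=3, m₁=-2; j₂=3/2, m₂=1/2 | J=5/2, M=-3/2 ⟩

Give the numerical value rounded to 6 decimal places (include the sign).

j₁+j₂−J=2  J+j₁−j₂=4  J−j₁+j₂=1  j₁+j₂+J+1=8
(j₁±m₁, j₂±m₂, J±M) = (1,5,2,1,1,4)
P² = 288/7
sum k=1..2:
  [1] −1/24 = -1/24
  [2] +1/12 = 1/12
S = 1/24
C² = P²·S² = 1/14 ; C = +0.267261

+√(1/14) ≈ +0.267261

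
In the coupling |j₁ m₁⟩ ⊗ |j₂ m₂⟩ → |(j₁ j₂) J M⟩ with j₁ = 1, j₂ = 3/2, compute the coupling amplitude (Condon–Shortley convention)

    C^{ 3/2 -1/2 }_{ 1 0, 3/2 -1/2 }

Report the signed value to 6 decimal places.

j₁+j₂−J=1  J+j₁−j₂=1  J−j₁+j₂=2  j₁+j₂+J+1=5
(j₁±m₁, j₂±m₂, J±M) = (1,1,1,2,1,2)
P² = 4/15
sum k=0..1:
  [0] +1/1 = 1
  [1] −1/2 = -1/2
S = 1/2
C² = P²·S² = 1/15 ; C = +0.258199

+0.258199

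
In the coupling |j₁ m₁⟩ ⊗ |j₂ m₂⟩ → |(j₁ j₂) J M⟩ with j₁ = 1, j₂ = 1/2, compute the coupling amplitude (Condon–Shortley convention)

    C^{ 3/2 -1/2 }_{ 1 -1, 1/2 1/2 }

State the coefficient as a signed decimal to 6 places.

triangle: 0!·2!·1!/4! = 2/24
(j±m)!: 0!·2!·1!·0!·1!·2! = 4
prefactor² = (2J+1)·Δ·N² = 4/3
  k=0: +1/(0!·0!·2!·1!·0!·0!) = 1/2
Σ = 1/2  ⇒  CG² = 4/3·1/2² = 1/3
CG = +√(1/3) = +0.577350

+√(1/3) ≈ +0.577350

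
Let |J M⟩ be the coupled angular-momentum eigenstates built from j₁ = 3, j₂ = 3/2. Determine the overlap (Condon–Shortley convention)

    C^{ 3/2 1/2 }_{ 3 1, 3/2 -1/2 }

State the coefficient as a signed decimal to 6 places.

√[4·3!3!0!/7! · 4!2!1!2!2!1!] = √(192/35)
  +(−1)^1/∏(1,2,1,0,2,0)! = -1/4  (running -1/4)
⟨..|..⟩ = √(192/35)·(-1/4) = -0.585540

-0.585540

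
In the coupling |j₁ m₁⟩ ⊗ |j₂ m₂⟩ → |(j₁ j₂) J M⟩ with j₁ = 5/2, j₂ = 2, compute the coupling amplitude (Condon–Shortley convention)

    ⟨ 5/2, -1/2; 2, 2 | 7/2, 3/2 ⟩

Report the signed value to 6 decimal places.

-0.617213

triangle: 1!×4!×3!/9! = 144/362880
(j±m)!: 2!×3!×4!×0!×5!×2! = 69120
prefactor² = (2J+1)×Δ×N² = 1536/7
  k=1: −1/(1!×0!×2!×3!×2!×0!) = -1/24
Σ = -1/24  ⇒  CG² = 1536/7×(-1/24)² = 8/21
CG = −√(8/21) = -0.617213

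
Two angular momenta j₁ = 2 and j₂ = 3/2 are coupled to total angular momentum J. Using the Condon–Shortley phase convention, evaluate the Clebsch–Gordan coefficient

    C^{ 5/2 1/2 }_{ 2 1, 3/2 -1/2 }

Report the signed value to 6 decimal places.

triangle: 1!*3!*2!/7! = 12/5040
(j±m)!: 3!*1!*1!*2!*3!*2! = 144
prefactor² = (2J+1)*Δ*N² = 72/35
  k=0: +1/(0!*1!*1!*1!*2!*1!) = 1/2
  k=1: −1/(1!*0!*0!*0!*3!*2!) = -1/12
Σ = 5/12  ⇒  CG² = 72/35*5/12² = 5/14
CG = +√(5/14) = +0.597614

+0.597614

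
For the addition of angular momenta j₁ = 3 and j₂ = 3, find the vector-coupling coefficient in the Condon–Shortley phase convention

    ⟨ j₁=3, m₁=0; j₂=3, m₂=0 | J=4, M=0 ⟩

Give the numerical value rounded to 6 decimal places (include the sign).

j₁+j₂−J=2  J+j₁−j₂=4  J−j₁+j₂=4  j₁+j₂+J+1=11
(j₁±m₁, j₂±m₂, J±M) = (3,3,3,3,4,4)
P² = 373248/1925
sum k=0..2:
  [0] +1/72 = 1/72
  [1] −1/16 = -1/16
  [2] +1/72 = 1/72
S = -5/144
C² = P²·S² = 18/77 ; C = -0.483494

−√(18/77) = -0.483494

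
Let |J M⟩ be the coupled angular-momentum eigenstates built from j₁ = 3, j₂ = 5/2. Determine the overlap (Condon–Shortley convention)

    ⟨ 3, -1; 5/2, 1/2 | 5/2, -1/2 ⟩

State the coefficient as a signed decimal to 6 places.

+√(8/35) ≈ +0.478091

j₁+j₂−J=3  J+j₁−j₂=3  J−j₁+j₂=2  j₁+j₂+J+1=9
(j₁±m₁, j₂±m₂, J±M) = (2,4,3,2,2,3)
P² = 288/35
sum k=1..3:
  [1] −1/24 = -1/24
  [2] +1/4 = 1/4
  [3] −1/24 = -1/24
S = 1/6
C² = P²·S² = 8/35 ; C = +0.478091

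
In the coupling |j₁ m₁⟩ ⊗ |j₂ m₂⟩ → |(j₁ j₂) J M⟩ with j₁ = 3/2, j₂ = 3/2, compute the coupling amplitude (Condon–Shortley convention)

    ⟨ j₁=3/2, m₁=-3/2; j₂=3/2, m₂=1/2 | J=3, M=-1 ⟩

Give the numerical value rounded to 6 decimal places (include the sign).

+0.447214

j₁+j₂−J=0  J+j₁−j₂=3  J−j₁+j₂=3  j₁+j₂+J+1=7
(j₁±m₁, j₂±m₂, J±M) = (0,3,2,1,2,4)
P² = 144/5
sum k=0..0:
  [0] +1/12 = 1/12
S = 1/12
C² = P²·S² = 1/5 ; C = +0.447214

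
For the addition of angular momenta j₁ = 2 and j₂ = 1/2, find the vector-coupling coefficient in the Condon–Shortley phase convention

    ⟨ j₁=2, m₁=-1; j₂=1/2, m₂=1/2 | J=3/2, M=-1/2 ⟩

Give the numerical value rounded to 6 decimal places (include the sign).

√[4·1!3!0!/5! · 1!3!1!0!1!2!] = √(12/5)
  +(−1)^1/∏(1,0,2,0,1,0)! = -1/2  (running -1/2)
⟨..|..⟩ = √(12/5)·(-1/2) = -0.774597

-0.774597  (= −√(3/5))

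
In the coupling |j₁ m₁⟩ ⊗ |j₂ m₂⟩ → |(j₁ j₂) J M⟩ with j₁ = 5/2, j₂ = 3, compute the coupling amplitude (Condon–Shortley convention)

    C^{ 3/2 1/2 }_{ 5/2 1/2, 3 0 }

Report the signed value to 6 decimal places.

triangle: 4!*1!*2!/8! = 48/40320
(j±m)!: 3!*2!*3!*3!*2!*1! = 864
prefactor² = (2J+1)*Δ*N² = 144/35
  k=1: −1/(1!*3!*1!*2!*0!*0!) = -1/12
  k=2: +1/(2!*2!*0!*1!*1!*1!) = 1/4
Σ = 1/6  ⇒  CG² = 144/35*1/6² = 4/35
CG = +√(4/35) = +0.338062

+√(4/35) = +0.338062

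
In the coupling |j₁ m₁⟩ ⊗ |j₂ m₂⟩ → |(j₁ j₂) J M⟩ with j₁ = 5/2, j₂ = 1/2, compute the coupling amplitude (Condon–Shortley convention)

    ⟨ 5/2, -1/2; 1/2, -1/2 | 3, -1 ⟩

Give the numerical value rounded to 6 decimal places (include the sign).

√[7·0!5!1!/7! · 2!3!0!1!2!4!] = √(96)
  +(−1)^0/∏(0,0,3,0,2,1)! = 1/12  (running 1/12)
⟨..|..⟩ = √(96)·(1/12) = +0.816497

+√(2/3) ≈ +0.816497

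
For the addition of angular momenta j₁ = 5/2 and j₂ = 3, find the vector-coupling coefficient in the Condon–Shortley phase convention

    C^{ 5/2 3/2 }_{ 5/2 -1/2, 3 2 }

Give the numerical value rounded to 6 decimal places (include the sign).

+0.267261

triangle: 3!×2!×3!/9! = 72/362880
(j±m)!: 2!×3!×5!×1!×4!×1! = 34560
prefactor² = (2J+1)×Δ×N² = 288/7
  k=2: +1/(2!×1!×1!×3!×1!×0!) = 1/12
  k=3: −1/(3!×0!×0!×2!×2!×1!) = -1/24
Σ = 1/24  ⇒  CG² = 288/7×1/24² = 1/14
CG = +√(1/14) = +0.267261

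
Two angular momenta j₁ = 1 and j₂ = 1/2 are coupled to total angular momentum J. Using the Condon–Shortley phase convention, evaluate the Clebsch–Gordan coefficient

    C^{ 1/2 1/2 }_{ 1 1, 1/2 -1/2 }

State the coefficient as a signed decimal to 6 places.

triangle: 1!·1!·0!/3! = 1/6
(j±m)!: 2!·0!·0!·1!·1!·0! = 2
prefactor² = (2J+1)·Δ·N² = 2/3
  k=0: +1/(0!·1!·0!·0!·1!·0!) = 1
Σ = 1  ⇒  CG² = 2/3·1² = 2/3
CG = +√(2/3) = +0.816497

+0.816497  (= +√(2/3))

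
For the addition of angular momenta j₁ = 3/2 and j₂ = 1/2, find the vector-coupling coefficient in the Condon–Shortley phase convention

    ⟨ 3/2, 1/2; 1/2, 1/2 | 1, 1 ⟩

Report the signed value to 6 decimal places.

-0.500000  (= −√(1/4))

triangle: 1!·2!·0!/4! = 2/24
(j±m)!: 2!·1!·1!·0!·2!·0! = 4
prefactor² = (2J+1)·Δ·N² = 1
  k=1: −1/(1!·0!·0!·0!·2!·0!) = -1/2
Σ = -1/2  ⇒  CG² = 1·(-1/2)² = 1/4
CG = −√(1/4) = -0.500000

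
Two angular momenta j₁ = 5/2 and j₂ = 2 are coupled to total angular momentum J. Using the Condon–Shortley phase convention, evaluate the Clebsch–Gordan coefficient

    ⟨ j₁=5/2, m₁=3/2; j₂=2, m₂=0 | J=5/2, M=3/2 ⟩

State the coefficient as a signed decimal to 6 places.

−√(1/70) ≈ -0.119523

√[6·2!3!2!/8! · 4!1!2!2!4!1!] = √(288/35)
  +(−1)^0/∏(0,2,1,2,2,0)! = 1/8  (running 1/8)
  +(−1)^1/∏(1,1,0,1,3,1)! = -1/6  (running -1/24)
⟨..|..⟩ = √(288/35)·(-1/24) = -0.119523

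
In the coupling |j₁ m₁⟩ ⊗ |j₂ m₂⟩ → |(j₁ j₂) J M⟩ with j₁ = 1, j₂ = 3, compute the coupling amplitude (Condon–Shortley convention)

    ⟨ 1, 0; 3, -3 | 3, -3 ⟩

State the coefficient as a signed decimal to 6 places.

+0.866025

√[7·1!1!5!/8! · 1!1!0!6!0!6!] = √(10800)
  +(−1)^0/∏(0,1,1,0,0,5)! = 1/120  (running 1/120)
⟨..|..⟩ = √(10800)·(1/120) = +0.866025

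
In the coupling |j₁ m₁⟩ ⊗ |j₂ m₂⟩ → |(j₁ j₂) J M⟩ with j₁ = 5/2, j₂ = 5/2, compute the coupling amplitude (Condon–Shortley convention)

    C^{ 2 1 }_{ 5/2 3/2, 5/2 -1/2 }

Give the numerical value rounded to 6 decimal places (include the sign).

−√(1/7) ≈ -0.377964

√[5·3!2!2!/8! · 4!1!2!3!3!1!] = √(36/7)
  +(−1)^0/∏(0,3,1,2,1,0)! = 1/12  (running 1/12)
  +(−1)^1/∏(1,2,0,1,2,1)! = -1/4  (running -1/6)
⟨..|..⟩ = √(36/7)·(-1/6) = -0.377964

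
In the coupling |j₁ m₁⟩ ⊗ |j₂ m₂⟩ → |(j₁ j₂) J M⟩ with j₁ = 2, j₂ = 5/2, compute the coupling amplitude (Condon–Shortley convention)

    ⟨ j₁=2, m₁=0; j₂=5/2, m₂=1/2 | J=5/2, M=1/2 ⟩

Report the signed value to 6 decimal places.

−√(8/35) ≈ -0.478091

√[6·2!2!3!/8! · 2!2!3!2!3!2!] = √(72/35)
  +(−1)^0/∏(0,2,2,3,0,0)! = 1/24  (running 1/24)
  +(−1)^1/∏(1,1,1,2,1,1)! = -1/2  (running -11/24)
  +(−1)^2/∏(2,0,0,1,2,2)! = 1/8  (running -1/3)
⟨..|..⟩ = √(72/35)·(-1/3) = -0.478091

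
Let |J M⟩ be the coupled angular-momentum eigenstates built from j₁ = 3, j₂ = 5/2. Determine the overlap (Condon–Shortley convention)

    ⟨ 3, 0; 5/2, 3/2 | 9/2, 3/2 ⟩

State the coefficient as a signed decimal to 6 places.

√[10·1!5!4!/11! · 3!3!4!1!6!3!] = √(207360/77)
  +(−1)^0/∏(0,1,3,4,2,0)! = 1/288  (running 1/288)
  +(−1)^1/∏(1,0,2,3,3,1)! = -1/72  (running -1/96)
⟨..|..⟩ = √(207360/77)·(-1/96) = -0.540562

-0.540562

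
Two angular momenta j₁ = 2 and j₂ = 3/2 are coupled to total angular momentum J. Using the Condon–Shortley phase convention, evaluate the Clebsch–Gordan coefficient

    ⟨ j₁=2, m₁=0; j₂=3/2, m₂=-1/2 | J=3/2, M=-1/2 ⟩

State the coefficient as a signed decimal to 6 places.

-0.447214  (= −√(1/5))

√[4·2!2!1!/6! · 2!2!1!2!1!2!] = √(16/45)
  +(−1)^0/∏(0,2,2,1,0,0)! = 1/4  (running 1/4)
  +(−1)^1/∏(1,1,1,0,1,1)! = -1  (running -3/4)
⟨..|..⟩ = √(16/45)·(-3/4) = -0.447214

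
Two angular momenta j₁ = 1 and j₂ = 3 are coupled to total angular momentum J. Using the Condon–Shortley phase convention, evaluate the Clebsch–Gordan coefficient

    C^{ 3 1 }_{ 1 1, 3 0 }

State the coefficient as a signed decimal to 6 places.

+0.707107  (= +√(1/2))

√[7·1!1!5!/8! · 2!0!3!3!4!2!] = √(72)
  +(−1)^0/∏(0,1,0,3,1,2)! = 1/12  (running 1/12)
⟨..|..⟩ = √(72)·(1/12) = +0.707107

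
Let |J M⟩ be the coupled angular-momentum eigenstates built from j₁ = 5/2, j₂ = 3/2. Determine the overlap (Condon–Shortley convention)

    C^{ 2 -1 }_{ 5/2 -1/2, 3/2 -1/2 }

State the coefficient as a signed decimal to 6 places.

√[5·2!3!1!/7! · 2!3!1!2!1!3!] = √(12/7)
  +(−1)^0/∏(0,2,3,1,0,0)! = 1/12  (running 1/12)
  +(−1)^1/∏(1,1,2,0,1,1)! = -1/2  (running -5/12)
⟨..|..⟩ = √(12/7)·(-5/12) = -0.545545

−√(25/84) ≈ -0.545545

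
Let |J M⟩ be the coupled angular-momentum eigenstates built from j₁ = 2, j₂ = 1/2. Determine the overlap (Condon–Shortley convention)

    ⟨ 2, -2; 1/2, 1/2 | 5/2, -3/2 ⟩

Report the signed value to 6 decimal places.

+√(1/5) ≈ +0.447214

j₁+j₂−J=0  J+j₁−j₂=4  J−j₁+j₂=1  j₁+j₂+J+1=6
(j₁±m₁, j₂±m₂, J±M) = (0,4,1,0,1,4)
P² = 576/5
sum k=0..0:
  [0] +1/24 = 1/24
S = 1/24
C² = P²·S² = 1/5 ; C = +0.447214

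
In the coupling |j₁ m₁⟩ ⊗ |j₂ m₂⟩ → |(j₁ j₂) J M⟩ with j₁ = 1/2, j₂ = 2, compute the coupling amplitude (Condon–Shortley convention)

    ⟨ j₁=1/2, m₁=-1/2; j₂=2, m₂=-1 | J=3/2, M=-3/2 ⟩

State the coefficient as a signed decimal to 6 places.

√[4·1!0!3!/5! · 0!1!1!3!0!3!] = √(36/5)
  +(−1)^1/∏(1,0,0,0,0,3)! = -1/6  (running -1/6)
⟨..|..⟩ = √(36/5)·(-1/6) = -0.447214

−√(1/5) ≈ -0.447214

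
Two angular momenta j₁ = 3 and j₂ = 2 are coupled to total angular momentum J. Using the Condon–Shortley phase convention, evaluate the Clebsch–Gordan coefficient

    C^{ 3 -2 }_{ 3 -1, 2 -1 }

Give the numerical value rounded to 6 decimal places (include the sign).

triangle: 2!·4!·2!/9! = 96/362880
(j±m)!: 2!·4!·1!·3!·1!·5! = 34560
prefactor² = (2J+1)·Δ·N² = 64
  k=0: +1/(0!·2!·4!·1!·0!·1!) = 1/48
  k=1: −1/(1!·1!·3!·0!·1!·2!) = -1/12
Σ = -1/16  ⇒  CG² = 64·(-1/16)² = 1/4
CG = −√(1/4) = -0.500000

-0.500000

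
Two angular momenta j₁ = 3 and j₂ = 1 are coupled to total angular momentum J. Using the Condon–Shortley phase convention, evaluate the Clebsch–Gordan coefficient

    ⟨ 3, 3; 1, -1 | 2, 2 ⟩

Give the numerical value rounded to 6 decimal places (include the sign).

√[5·2!4!0!/7! · 6!0!0!2!4!0!] = √(11520/7)
  +(−1)^0/∏(0,2,0,0,4,0)! = 1/48  (running 1/48)
⟨..|..⟩ = √(11520/7)·(1/48) = +0.845154

+√(5/7) ≈ +0.845154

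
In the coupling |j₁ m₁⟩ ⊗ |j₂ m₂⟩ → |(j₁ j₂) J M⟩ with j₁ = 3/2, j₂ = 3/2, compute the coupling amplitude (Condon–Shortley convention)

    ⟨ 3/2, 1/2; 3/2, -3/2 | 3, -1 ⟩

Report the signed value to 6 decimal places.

j₁+j₂−J=0  J+j₁−j₂=3  J−j₁+j₂=3  j₁+j₂+J+1=7
(j₁±m₁, j₂±m₂, J±M) = (2,1,0,3,2,4)
P² = 144/5
sum k=0..0:
  [0] +1/12 = 1/12
S = 1/12
C² = P²·S² = 1/5 ; C = +0.447214

+√(1/5) = +0.447214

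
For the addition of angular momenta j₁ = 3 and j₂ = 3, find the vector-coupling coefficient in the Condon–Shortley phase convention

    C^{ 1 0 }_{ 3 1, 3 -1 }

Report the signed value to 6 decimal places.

√[3·5!1!1!/8! · 4!2!2!4!1!1!] = √(144/7)
  +(−1)^1/∏(1,4,1,1,0,0)! = -1/24  (running -1/24)
  +(−1)^2/∏(2,3,0,0,1,1)! = 1/12  (running 1/24)
⟨..|..⟩ = √(144/7)·(1/24) = +0.188982

+0.188982  (= +√(1/28))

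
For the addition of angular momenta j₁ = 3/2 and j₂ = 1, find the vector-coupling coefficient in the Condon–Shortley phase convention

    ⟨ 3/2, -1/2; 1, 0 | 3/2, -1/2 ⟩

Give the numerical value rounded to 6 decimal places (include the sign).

-0.258199  (= −√(1/15))

√[4·1!2!1!/5! · 1!2!1!1!1!2!] = √(4/15)
  +(−1)^0/∏(0,1,2,1,0,0)! = 1/2  (running 1/2)
  +(−1)^1/∏(1,0,1,0,1,1)! = -1  (running -1/2)
⟨..|..⟩ = √(4/15)·(-1/2) = -0.258199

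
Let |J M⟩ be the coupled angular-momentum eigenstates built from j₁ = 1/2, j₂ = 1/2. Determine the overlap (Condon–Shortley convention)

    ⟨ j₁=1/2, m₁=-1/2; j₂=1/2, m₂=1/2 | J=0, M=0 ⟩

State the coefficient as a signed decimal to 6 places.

−√(1/2) ≈ -0.707107

j₁+j₂−J=1  J+j₁−j₂=0  J−j₁+j₂=0  j₁+j₂+J+1=2
(j₁±m₁, j₂±m₂, J±M) = (0,1,1,0,0,0)
P² = 1/2
sum k=1..1:
  [1] −1/1 = -1
S = -1
C² = P²·S² = 1/2 ; C = -0.707107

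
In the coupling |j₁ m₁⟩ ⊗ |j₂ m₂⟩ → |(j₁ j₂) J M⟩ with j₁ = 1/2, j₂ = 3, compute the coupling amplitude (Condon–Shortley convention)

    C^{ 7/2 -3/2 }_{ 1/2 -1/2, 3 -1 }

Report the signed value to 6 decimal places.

+0.845154

√[8·0!1!6!/8! · 0!1!2!4!2!5!] = √(11520/7)
  +(−1)^0/∏(0,0,1,2,0,4)! = 1/48  (running 1/48)
⟨..|..⟩ = √(11520/7)·(1/48) = +0.845154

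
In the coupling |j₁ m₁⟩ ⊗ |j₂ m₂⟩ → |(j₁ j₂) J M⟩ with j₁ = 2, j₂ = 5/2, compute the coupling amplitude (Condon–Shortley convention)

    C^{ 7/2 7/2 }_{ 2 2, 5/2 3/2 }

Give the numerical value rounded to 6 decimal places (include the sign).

+0.666667  (= +√(4/9))

triangle: 1!*3!*4!/9! = 144/362880
(j±m)!: 4!*0!*4!*1!*7!*0! = 2903040
prefactor² = (2J+1)*Δ*N² = 9216
  k=0: +1/(0!*1!*0!*4!*3!*0!) = 1/144
Σ = 1/144  ⇒  CG² = 9216*1/144² = 4/9
CG = +√(4/9) = +0.666667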